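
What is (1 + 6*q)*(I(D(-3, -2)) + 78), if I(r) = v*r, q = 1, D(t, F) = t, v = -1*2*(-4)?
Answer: 378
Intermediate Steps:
v = 8 (v = -2*(-4) = 8)
I(r) = 8*r
(1 + 6*q)*(I(D(-3, -2)) + 78) = (1 + 6*1)*(8*(-3) + 78) = (1 + 6)*(-24 + 78) = 7*54 = 378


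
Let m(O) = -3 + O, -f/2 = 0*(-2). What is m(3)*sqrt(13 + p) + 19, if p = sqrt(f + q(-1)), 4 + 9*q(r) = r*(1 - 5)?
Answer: 19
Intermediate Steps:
f = 0 (f = -0*(-2) = -2*0 = 0)
q(r) = -4/9 - 4*r/9 (q(r) = -4/9 + (r*(1 - 5))/9 = -4/9 + (r*(-4))/9 = -4/9 + (-4*r)/9 = -4/9 - 4*r/9)
p = 0 (p = sqrt(0 + (-4/9 - 4/9*(-1))) = sqrt(0 + (-4/9 + 4/9)) = sqrt(0 + 0) = sqrt(0) = 0)
m(3)*sqrt(13 + p) + 19 = (-3 + 3)*sqrt(13 + 0) + 19 = 0*sqrt(13) + 19 = 0 + 19 = 19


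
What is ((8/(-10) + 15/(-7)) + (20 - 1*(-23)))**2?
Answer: 1965604/1225 ≈ 1604.6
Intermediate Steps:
((8/(-10) + 15/(-7)) + (20 - 1*(-23)))**2 = ((8*(-1/10) + 15*(-1/7)) + (20 + 23))**2 = ((-4/5 - 15/7) + 43)**2 = (-103/35 + 43)**2 = (1402/35)**2 = 1965604/1225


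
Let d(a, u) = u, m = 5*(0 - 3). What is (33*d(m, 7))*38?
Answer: 8778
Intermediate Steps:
m = -15 (m = 5*(-3) = -15)
(33*d(m, 7))*38 = (33*7)*38 = 231*38 = 8778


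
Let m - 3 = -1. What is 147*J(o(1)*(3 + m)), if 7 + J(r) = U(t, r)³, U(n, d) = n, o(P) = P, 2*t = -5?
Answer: -26607/8 ≈ -3325.9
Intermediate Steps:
m = 2 (m = 3 - 1 = 2)
t = -5/2 (t = (½)*(-5) = -5/2 ≈ -2.5000)
J(r) = -181/8 (J(r) = -7 + (-5/2)³ = -7 - 125/8 = -181/8)
147*J(o(1)*(3 + m)) = 147*(-181/8) = -26607/8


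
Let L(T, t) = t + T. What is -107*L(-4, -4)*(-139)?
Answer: -118984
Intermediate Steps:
L(T, t) = T + t
-107*L(-4, -4)*(-139) = -107*(-4 - 4)*(-139) = -107*(-8)*(-139) = 856*(-139) = -118984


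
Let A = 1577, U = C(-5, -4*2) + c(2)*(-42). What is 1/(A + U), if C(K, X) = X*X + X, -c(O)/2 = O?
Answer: 1/1801 ≈ 0.00055525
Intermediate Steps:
c(O) = -2*O
C(K, X) = X + X² (C(K, X) = X² + X = X + X²)
U = 224 (U = (-4*2)*(1 - 4*2) - 2*2*(-42) = -8*(1 - 8) - 4*(-42) = -8*(-7) + 168 = 56 + 168 = 224)
1/(A + U) = 1/(1577 + 224) = 1/1801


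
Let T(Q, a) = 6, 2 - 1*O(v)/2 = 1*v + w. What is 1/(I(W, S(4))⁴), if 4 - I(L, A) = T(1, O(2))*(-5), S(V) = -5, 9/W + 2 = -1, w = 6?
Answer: 1/1336336 ≈ 7.4831e-7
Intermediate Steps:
W = -3 (W = 9/(-2 - 1) = 9/(-3) = 9*(-⅓) = -3)
O(v) = -8 - 2*v (O(v) = 4 - 2*(1*v + 6) = 4 - 2*(v + 6) = 4 - 2*(6 + v) = 4 + (-12 - 2*v) = -8 - 2*v)
I(L, A) = 34 (I(L, A) = 4 - 6*(-5) = 4 - 1*(-30) = 4 + 30 = 34)
1/(I(W, S(4))⁴) = 1/(34⁴) = 1/1336336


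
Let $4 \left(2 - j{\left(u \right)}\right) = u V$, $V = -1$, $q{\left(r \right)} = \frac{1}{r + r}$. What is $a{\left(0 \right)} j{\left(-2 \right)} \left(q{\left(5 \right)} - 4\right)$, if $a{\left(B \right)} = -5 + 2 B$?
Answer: $\frac{117}{4} \approx 29.25$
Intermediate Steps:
$q{\left(r \right)} = \frac{1}{2 r}$
$j{\left(u \right)} = 2 + \frac{u}{4}$ ($j{\left(u \right)} = 2 - \frac{u \left(-1\right)}{4} = 2 - \frac{\left(-1\right) u}{4} = 2 + \frac{u}{4}$)
$a{\left(0 \right)} j{\left(-2 \right)} \left(q{\left(5 \right)} - 4\right) = \left(-5 + 2 \cdot 0\right) \left(2 + \frac{1}{4} \left(-2\right)\right) \left(\frac{1}{2 \cdot 5} - 4\right) = \left(-5 + 0\right) \left(2 - \frac{1}{2}\right) \left(\frac{1}{2} \cdot \frac{1}{5} - 4\right) = \left(-5\right) \frac{3}{2} \left(\frac{1}{10} - 4\right) = \left(- \frac{15}{2}\right) \left(- \frac{39}{10}\right) = \frac{117}{4}$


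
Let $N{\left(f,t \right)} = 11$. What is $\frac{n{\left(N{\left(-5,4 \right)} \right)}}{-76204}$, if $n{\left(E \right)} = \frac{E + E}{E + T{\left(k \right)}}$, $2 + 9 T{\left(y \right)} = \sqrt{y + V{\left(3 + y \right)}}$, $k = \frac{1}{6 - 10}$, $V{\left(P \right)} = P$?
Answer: $- \frac{3201}{119468821} + \frac{33 \sqrt{10}}{238937642} \approx -2.6357 \cdot 10^{-5}$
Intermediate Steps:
$k = - \frac{1}{4}$ ($k = \frac{1}{-4} = - \frac{1}{4} \approx -0.25$)
$T{\left(y \right)} = - \frac{2}{9} + \frac{\sqrt{3 + 2 y}}{9}$ ($T{\left(y \right)} = - \frac{2}{9} + \frac{\sqrt{y + \left(3 + y\right)}}{9} = - \frac{2}{9} + \frac{\sqrt{3 + 2 y}}{9}$)
$n{\left(E \right)} = \frac{2 E}{- \frac{2}{9} + E + \frac{\sqrt{10}}{18}}$ ($n{\left(E \right)} = \frac{E + E}{E - \left(\frac{2}{9} - \frac{\sqrt{3 + 2 \left(- \frac{1}{4}\right)}}{9}\right)} = \frac{2 E}{E - \left(\frac{2}{9} - \frac{\sqrt{3 - \frac{1}{2}}}{9}\right)} = \frac{2 E}{E - \left(\frac{2}{9} - \frac{\sqrt{\frac{5}{2}}}{9}\right)} = \frac{2 E}{E - \left(\frac{2}{9} - \frac{\frac{1}{2} \sqrt{10}}{9}\right)} = \frac{2 E}{E - \left(\frac{2}{9} - \frac{\sqrt{10}}{18}\right)} = \frac{2 E}{- \frac{2}{9} + E + \frac{\sqrt{10}}{18}}$)
$\frac{n{\left(N{\left(-5,4 \right)} \right)}}{-76204} = \frac{36 \cdot 11 \frac{1}{-4 + \sqrt{10} + 18 \cdot 11}}{-76204} = 36 \cdot 11 \frac{1}{-4 + \sqrt{10} + 198} \left(- \frac{1}{76204}\right) = 36 \cdot 11 \frac{1}{194 + \sqrt{10}} \left(- \frac{1}{76204}\right) = \frac{396}{194 + \sqrt{10}} \left(- \frac{1}{76204}\right) = - \frac{99}{19051 \left(194 + \sqrt{10}\right)}$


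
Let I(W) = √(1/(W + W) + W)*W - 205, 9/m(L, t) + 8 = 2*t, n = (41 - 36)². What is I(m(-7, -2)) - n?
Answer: -230 - I*√51/8 ≈ -230.0 - 0.89268*I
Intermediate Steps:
n = 25 (n = 5² = 25)
m(L, t) = 9/(-8 + 2*t)
I(W) = -205 + W*√(W + 1/(2*W)) (I(W) = √(1/(2*W) + W)*W - 205 = √(W + 1/(2*W))*W - 205 = W*√(W + 1/(2*W)) - 205 = -205 + W*√(W + 1/(2*W)))
I(m(-7, -2)) - n = (-205 + (9/(2*(-4 - 2)))*√(2/((9/(2*(-4 - 2)))) + 4*(9/(2*(-4 - 2))))/2) - 1*25 = (-205 + ((9/2)/(-6))*√(2/(((9/2)/(-6))) + 4*((9/2)/(-6)))/2) - 25 = (-205 + ((9/2)*(-⅙))*√(2/(((9/2)*(-⅙))) + 4*((9/2)*(-⅙)))/2) - 25 = (-205 + (½)*(-¾)*√(2/(-¾) + 4*(-¾))) - 25 = (-205 + (½)*(-¾)*√(2*(-4/3) - 3)) - 25 = (-205 + (½)*(-¾)*√(-8/3 - 3)) - 25 = (-205 + (½)*(-¾)*√(-17/3)) - 25 = (-205 + (½)*(-¾)*(I*√51/3)) - 25 = (-205 - I*√51/8) - 25 = -230 - I*√51/8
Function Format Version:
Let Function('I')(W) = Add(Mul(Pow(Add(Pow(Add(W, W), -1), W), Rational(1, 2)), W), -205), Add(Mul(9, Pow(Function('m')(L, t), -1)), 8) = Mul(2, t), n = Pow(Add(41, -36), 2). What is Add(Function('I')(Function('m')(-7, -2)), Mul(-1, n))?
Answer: Add(-230, Mul(Rational(-1, 8), I, Pow(51, Rational(1, 2)))) ≈ Add(-230.00, Mul(-0.89268, I))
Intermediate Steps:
n = 25 (n = Pow(5, 2) = 25)
Function('m')(L, t) = Mul(9, Pow(Add(-8, Mul(2, t)), -1))
Function('I')(W) = Add(-205, Mul(W, Pow(Add(W, Mul(Rational(1, 2), Pow(W, -1))), Rational(1, 2)))) (Function('I')(W) = Add(Mul(Pow(Add(Pow(Mul(2, W), -1), W), Rational(1, 2)), W), -205) = Add(Mul(Pow(Add(Mul(Rational(1, 2), Pow(W, -1)), W), Rational(1, 2)), W), -205) = Add(Mul(Pow(Add(W, Mul(Rational(1, 2), Pow(W, -1))), Rational(1, 2)), W), -205) = Add(Mul(W, Pow(Add(W, Mul(Rational(1, 2), Pow(W, -1))), Rational(1, 2))), -205) = Add(-205, Mul(W, Pow(Add(W, Mul(Rational(1, 2), Pow(W, -1))), Rational(1, 2)))))
Add(Function('I')(Function('m')(-7, -2)), Mul(-1, n)) = Add(Add(-205, Mul(Rational(1, 2), Mul(Rational(9, 2), Pow(Add(-4, -2), -1)), Pow(Add(Mul(2, Pow(Mul(Rational(9, 2), Pow(Add(-4, -2), -1)), -1)), Mul(4, Mul(Rational(9, 2), Pow(Add(-4, -2), -1)))), Rational(1, 2)))), Mul(-1, 25)) = Add(Add(-205, Mul(Rational(1, 2), Mul(Rational(9, 2), Pow(-6, -1)), Pow(Add(Mul(2, Pow(Mul(Rational(9, 2), Pow(-6, -1)), -1)), Mul(4, Mul(Rational(9, 2), Pow(-6, -1)))), Rational(1, 2)))), -25) = Add(Add(-205, Mul(Rational(1, 2), Mul(Rational(9, 2), Rational(-1, 6)), Pow(Add(Mul(2, Pow(Mul(Rational(9, 2), Rational(-1, 6)), -1)), Mul(4, Mul(Rational(9, 2), Rational(-1, 6)))), Rational(1, 2)))), -25) = Add(Add(-205, Mul(Rational(1, 2), Rational(-3, 4), Pow(Add(Mul(2, Pow(Rational(-3, 4), -1)), Mul(4, Rational(-3, 4))), Rational(1, 2)))), -25) = Add(Add(-205, Mul(Rational(1, 2), Rational(-3, 4), Pow(Add(Mul(2, Rational(-4, 3)), -3), Rational(1, 2)))), -25) = Add(Add(-205, Mul(Rational(1, 2), Rational(-3, 4), Pow(Add(Rational(-8, 3), -3), Rational(1, 2)))), -25) = Add(Add(-205, Mul(Rational(1, 2), Rational(-3, 4), Pow(Rational(-17, 3), Rational(1, 2)))), -25) = Add(Add(-205, Mul(Rational(1, 2), Rational(-3, 4), Mul(Rational(1, 3), I, Pow(51, Rational(1, 2))))), -25) = Add(Add(-205, Mul(Rational(-1, 8), I, Pow(51, Rational(1, 2)))), -25) = Add(-230, Mul(Rational(-1, 8), I, Pow(51, Rational(1, 2))))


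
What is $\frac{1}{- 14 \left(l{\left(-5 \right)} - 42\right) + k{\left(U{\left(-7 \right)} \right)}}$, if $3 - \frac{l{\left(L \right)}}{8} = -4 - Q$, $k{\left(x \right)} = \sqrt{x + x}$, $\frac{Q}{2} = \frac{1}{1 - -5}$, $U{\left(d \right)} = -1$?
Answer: $- \frac{1050}{245009} - \frac{9 i \sqrt{2}}{490018} \approx -0.0042856 - 2.5974 \cdot 10^{-5} i$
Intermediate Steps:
$Q = \frac{1}{3}$ ($Q = \frac{2}{1 - -5} = \frac{2}{1 + 5} = \frac{2}{6} = 2 \cdot \frac{1}{6} = \frac{1}{3} \approx 0.33333$)
$k{\left(x \right)} = \sqrt{2} \sqrt{x}$ ($k{\left(x \right)} = \sqrt{2 x} = \sqrt{2} \sqrt{x}$)
$l{\left(L \right)} = \frac{176}{3}$ ($l{\left(L \right)} = 24 - 8 \left(-4 - \frac{1}{3}\right) = 24 - - \frac{104}{3} = 24 + \frac{104}{3} = \frac{176}{3}$)
$\frac{1}{- 14 \left(l{\left(-5 \right)} - 42\right) + k{\left(U{\left(-7 \right)} \right)}} = \frac{1}{- 14 \left(\frac{176}{3} - 42\right) + \sqrt{2} \sqrt{-1}} = \frac{1}{\left(-14\right) \frac{50}{3} + \sqrt{2} i} = \frac{1}{- \frac{700}{3} + i \sqrt{2}}$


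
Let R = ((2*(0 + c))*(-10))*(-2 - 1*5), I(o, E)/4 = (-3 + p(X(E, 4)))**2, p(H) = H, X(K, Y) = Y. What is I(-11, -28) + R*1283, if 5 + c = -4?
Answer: -1616576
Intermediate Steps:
c = -9 (c = -5 - 4 = -9)
I(o, E) = 4 (I(o, E) = 4*(-3 + 4)**2 = 4*1**2 = 4*1 = 4)
R = -1260 (R = ((2*(0 - 9))*(-10))*(-2 - 1*5) = ((2*(-9))*(-10))*(-2 - 5) = -18*(-10)*(-7) = 180*(-7) = -1260)
I(-11, -28) + R*1283 = 4 - 1260*1283 = 4 - 1616580 = -1616576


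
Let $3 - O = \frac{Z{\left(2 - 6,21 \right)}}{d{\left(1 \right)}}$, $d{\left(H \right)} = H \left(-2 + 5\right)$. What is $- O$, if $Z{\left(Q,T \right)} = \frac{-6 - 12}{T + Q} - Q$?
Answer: $- \frac{103}{51} \approx -2.0196$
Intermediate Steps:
$d{\left(H \right)} = 3 H$ ($d{\left(H \right)} = H 3 = 3 H$)
$Z{\left(Q,T \right)} = - Q - \frac{18}{Q + T}$ ($Z{\left(Q,T \right)} = - \frac{18}{Q + T} - Q = - Q - \frac{18}{Q + T}$)
$O = \frac{103}{51}$ ($O = 3 - \frac{\frac{1}{\left(2 - 6\right) + 21} \left(-18 - \left(2 - 6\right)^{2} - \left(2 - 6\right) 21\right)}{3 \cdot 1} = 3 - \frac{\frac{1}{-4 + 21} \left(-18 - \left(-4\right)^{2} - \left(-4\right) 21\right)}{3} = 3 - \frac{-18 - 16 + 84}{17} \cdot \frac{1}{3} = 3 - \frac{1}{17} \cdot 50 \cdot \frac{1}{3} = 3 - \frac{50}{17} \cdot \frac{1}{3} = 3 - \frac{50}{51} = \frac{103}{51} \approx 2.0196$)
$- O = \left(-1\right) \frac{103}{51} = - \frac{103}{51}$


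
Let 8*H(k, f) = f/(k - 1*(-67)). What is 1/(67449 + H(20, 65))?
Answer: 696/46944569 ≈ 1.4826e-5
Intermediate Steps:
H(k, f) = f/(8*(67 + k)) (H(k, f) = (f/(k - 1*(-67)))/8 = (f/(k + 67))/8 = (f/(67 + k))/8 = f/(8*(67 + k)))
1/(67449 + H(20, 65)) = 1/(67449 + (⅛)*65/(67 + 20)) = 1/(67449 + (⅛)*65/87) = 1/(67449 + (⅛)*65*(1/87)) = 1/(67449 + 65/696) = 1/(46944569/696) = 696/46944569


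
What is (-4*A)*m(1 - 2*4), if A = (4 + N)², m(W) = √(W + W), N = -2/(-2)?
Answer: -100*I*√14 ≈ -374.17*I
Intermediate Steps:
N = 1 (N = -2*(-½) = 1)
m(W) = √2*√W (m(W) = √(2*W) = √2*√W)
A = 25 (A = (4 + 1)² = 5² = 25)
(-4*A)*m(1 - 2*4) = (-4*25)*(√2*√(1 - 2*4)) = -100*√2*√(1 - 8) = -100*√2*√(-7) = -100*√2*I*√7 = -100*I*√14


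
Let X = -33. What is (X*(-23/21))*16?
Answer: 4048/7 ≈ 578.29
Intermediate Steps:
(X*(-23/21))*16 = -(-759)/21*16 = -33*(-23/21)*16 = (253/7)*16 = 4048/7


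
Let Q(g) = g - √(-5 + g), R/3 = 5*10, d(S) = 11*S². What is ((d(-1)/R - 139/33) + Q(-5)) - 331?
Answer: -561229/1650 - I*√10 ≈ -340.14 - 3.1623*I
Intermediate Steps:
R = 150 (R = 3*(5*10) = 3*50 = 150)
((d(-1)/R - 139/33) + Q(-5)) - 331 = (((11*(-1)²)/150 - 139/33) + (-5 - √(-5 - 5))) - 331 = (((11*1)*(1/150) - 139*1/33) + (-5 - √(-10))) - 331 = ((11*(1/150) - 139/33) + (-5 - I*√10)) - 331 = ((11/150 - 139/33) + (-5 - I*√10)) - 331 = (-6829/1650 + (-5 - I*√10)) - 331 = (-15079/1650 - I*√10) - 331 = -561229/1650 - I*√10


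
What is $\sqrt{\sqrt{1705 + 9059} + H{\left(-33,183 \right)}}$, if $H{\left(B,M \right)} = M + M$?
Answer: $\sqrt{366 + 6 \sqrt{299}} \approx 21.674$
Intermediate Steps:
$H{\left(B,M \right)} = 2 M$
$\sqrt{\sqrt{1705 + 9059} + H{\left(-33,183 \right)}} = \sqrt{\sqrt{1705 + 9059} + 2 \cdot 183} = \sqrt{\sqrt{10764} + 366} = \sqrt{6 \sqrt{299} + 366} = \sqrt{366 + 6 \sqrt{299}}$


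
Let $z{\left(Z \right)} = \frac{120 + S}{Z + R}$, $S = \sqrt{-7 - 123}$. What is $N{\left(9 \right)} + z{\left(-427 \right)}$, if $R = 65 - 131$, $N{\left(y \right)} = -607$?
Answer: $- \frac{299371}{493} - \frac{i \sqrt{130}}{493} \approx -607.24 - 0.023127 i$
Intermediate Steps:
$R = -66$
$S = i \sqrt{130}$ ($S = \sqrt{-130} = i \sqrt{130} \approx 11.402 i$)
$z{\left(Z \right)} = \frac{120 + i \sqrt{130}}{-66 + Z}$ ($z{\left(Z \right)} = \frac{120 + i \sqrt{130}}{Z - 66} = \frac{120 + i \sqrt{130}}{-66 + Z}$)
$N{\left(9 \right)} + z{\left(-427 \right)} = -607 + \frac{120 + i \sqrt{130}}{-66 - 427} = -607 + \frac{120 + i \sqrt{130}}{-493} = -607 - \frac{120 + i \sqrt{130}}{493} = -607 - \left(\frac{120}{493} + \frac{i \sqrt{130}}{493}\right) = - \frac{299371}{493} - \frac{i \sqrt{130}}{493}$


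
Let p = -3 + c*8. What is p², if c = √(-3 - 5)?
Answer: (3 - 16*I*√2)² ≈ -503.0 - 135.76*I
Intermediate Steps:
c = 2*I*√2 (c = √(-8) = 2*I*√2 ≈ 2.8284*I)
p = -3 + 16*I*√2 (p = -3 + (2*I*√2)*8 = -3 + 16*I*√2 ≈ -3.0 + 22.627*I)
p² = (-3 + 16*I*√2)²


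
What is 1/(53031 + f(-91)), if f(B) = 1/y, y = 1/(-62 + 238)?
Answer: 1/53207 ≈ 1.8795e-5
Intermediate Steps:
y = 1/176 ≈ 0.0056818
f(B) = 176 (f(B) = 1/(1/176) = 176)
1/(53031 + f(-91)) = 1/(53031 + 176) = 1/53207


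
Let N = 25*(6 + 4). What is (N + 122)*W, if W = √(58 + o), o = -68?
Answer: 372*I*√10 ≈ 1176.4*I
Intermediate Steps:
W = I*√10 (W = √(58 - 68) = √(-10) = I*√10 ≈ 3.1623*I)
N = 250 (N = 25*10 = 250)
(N + 122)*W = (250 + 122)*(I*√10) = 372*(I*√10) = 372*I*√10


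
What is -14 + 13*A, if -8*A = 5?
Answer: -177/8 ≈ -22.125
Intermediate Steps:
A = -5/8 (A = -⅛*5 = -5/8 ≈ -0.62500)
-14 + 13*A = -14 + 13*(-5/8) = -14 - 65/8 = -177/8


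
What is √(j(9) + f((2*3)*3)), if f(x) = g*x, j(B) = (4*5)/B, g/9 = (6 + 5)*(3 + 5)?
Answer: 2*√32081/3 ≈ 119.41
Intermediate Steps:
g = 792 (g = 9*((6 + 5)*(3 + 5)) = 9*(11*8) = 9*88 = 792)
j(B) = 20/B
f(x) = 792*x
√(j(9) + f((2*3)*3)) = √(20/9 + 792*((2*3)*3)) = √(20*(⅑) + 792*(6*3)) = √(20/9 + 792*18) = √(20/9 + 14256) = √(128324/9) = 2*√32081/3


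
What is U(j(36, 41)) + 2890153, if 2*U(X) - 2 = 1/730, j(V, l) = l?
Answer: 4219624841/1460 ≈ 2.8902e+6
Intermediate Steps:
U(X) = 1461/1460 (U(X) = 1 + (½)/730 = 1 + (½)*(1/730) = 1 + 1/1460 = 1461/1460)
U(j(36, 41)) + 2890153 = 1461/1460 + 2890153 = 4219624841/1460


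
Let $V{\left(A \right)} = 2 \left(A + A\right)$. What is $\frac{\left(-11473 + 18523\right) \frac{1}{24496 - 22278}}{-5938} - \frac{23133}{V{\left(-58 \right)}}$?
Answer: $\frac{76167792693}{763888072} \approx 99.711$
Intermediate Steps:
$V{\left(A \right)} = 4 A$ ($V{\left(A \right)} = 2 \cdot 2 A = 4 A$)
$\frac{\left(-11473 + 18523\right) \frac{1}{24496 - 22278}}{-5938} - \frac{23133}{V{\left(-58 \right)}} = \frac{\left(-11473 + 18523\right) \frac{1}{24496 - 22278}}{-5938} - \frac{23133}{4 \left(-58\right)} = \frac{7050}{2218} \left(- \frac{1}{5938}\right) - \frac{23133}{-232} = 7050 \cdot \frac{1}{2218} \left(- \frac{1}{5938}\right) - - \frac{23133}{232} = \frac{3525}{1109} \left(- \frac{1}{5938}\right) + \frac{23133}{232} = - \frac{3525}{6585242} + \frac{23133}{232} = \frac{76167792693}{763888072}$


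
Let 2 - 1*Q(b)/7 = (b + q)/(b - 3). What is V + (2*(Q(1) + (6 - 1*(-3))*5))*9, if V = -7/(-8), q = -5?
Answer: 6487/8 ≈ 810.88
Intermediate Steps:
V = 7/8 (V = -7*(-1/8) = 7/8 ≈ 0.87500)
Q(b) = 14 - 7*(-5 + b)/(-3 + b) (Q(b) = 14 - 7*(b - 5)/(b - 3) = 14 - 7*(-5 + b)/(-3 + b))
V + (2*(Q(1) + (6 - 1*(-3))*5))*9 = 7/8 + (2*(7*(-1 + 1)/(-3 + 1) + (6 - 1*(-3))*5))*9 = 7/8 + (2*(7*0/(-2) + (6 + 3)*5))*9 = 7/8 + (2*(7*(-1/2)*0 + 9*5))*9 = 7/8 + (2*(0 + 45))*9 = 7/8 + (2*45)*9 = 7/8 + 90*9 = 7/8 + 810 = 6487/8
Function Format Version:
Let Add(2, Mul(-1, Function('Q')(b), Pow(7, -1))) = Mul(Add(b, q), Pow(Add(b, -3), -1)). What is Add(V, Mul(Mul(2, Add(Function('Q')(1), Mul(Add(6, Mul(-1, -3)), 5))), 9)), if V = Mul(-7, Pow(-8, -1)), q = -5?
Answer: Rational(6487, 8) ≈ 810.88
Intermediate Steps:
V = Rational(7, 8) (V = Mul(-7, Rational(-1, 8)) = Rational(7, 8) ≈ 0.87500)
Function('Q')(b) = Add(14, Mul(-7, Pow(Add(-3, b), -1), Add(-5, b))) (Function('Q')(b) = Add(14, Mul(-7, Mul(Add(b, -5), Pow(Add(b, -3), -1)))) = Add(14, Mul(-7, Mul(Add(-5, b), Pow(Add(-3, b), -1)))) = Add(14, Mul(-7, Mul(Pow(Add(-3, b), -1), Add(-5, b)))) = Add(14, Mul(-7, Pow(Add(-3, b), -1), Add(-5, b))))
Add(V, Mul(Mul(2, Add(Function('Q')(1), Mul(Add(6, Mul(-1, -3)), 5))), 9)) = Add(Rational(7, 8), Mul(Mul(2, Add(Mul(7, Pow(Add(-3, 1), -1), Add(-1, 1)), Mul(Add(6, Mul(-1, -3)), 5))), 9)) = Add(Rational(7, 8), Mul(Mul(2, Add(Mul(7, Pow(-2, -1), 0), Mul(Add(6, 3), 5))), 9)) = Add(Rational(7, 8), Mul(Mul(2, Add(Mul(7, Rational(-1, 2), 0), Mul(9, 5))), 9)) = Add(Rational(7, 8), Mul(Mul(2, Add(0, 45)), 9)) = Add(Rational(7, 8), Mul(Mul(2, 45), 9)) = Add(Rational(7, 8), Mul(90, 9)) = Add(Rational(7, 8), 810) = Rational(6487, 8)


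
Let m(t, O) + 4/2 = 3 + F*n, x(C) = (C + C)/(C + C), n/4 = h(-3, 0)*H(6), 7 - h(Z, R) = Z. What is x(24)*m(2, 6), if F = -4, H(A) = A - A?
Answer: 1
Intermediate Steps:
h(Z, R) = 7 - Z
H(A) = 0
n = 0 (n = 4*((7 - 1*(-3))*0) = 4*((7 + 3)*0) = 4*(10*0) = 4*0 = 0)
x(C) = 1 (x(C) = (2*C)/((2*C)) = (2*C)*(1/(2*C)) = 1)
m(t, O) = 1 (m(t, O) = -2 + (3 - 4*0) = -2 + (3 + 0) = -2 + 3 = 1)
x(24)*m(2, 6) = 1*1 = 1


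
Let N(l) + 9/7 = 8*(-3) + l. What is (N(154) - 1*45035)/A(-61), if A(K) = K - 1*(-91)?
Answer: -157172/105 ≈ -1496.9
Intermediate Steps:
A(K) = 91 + K (A(K) = K + 91 = 91 + K)
N(l) = -177/7 + l (N(l) = -9/7 + (8*(-3) + l) = -9/7 + (-24 + l) = -177/7 + l)
(N(154) - 1*45035)/A(-61) = ((-177/7 + 154) - 1*45035)/(91 - 61) = (901/7 - 45035)/30 = -314344/7*1/30 = -157172/105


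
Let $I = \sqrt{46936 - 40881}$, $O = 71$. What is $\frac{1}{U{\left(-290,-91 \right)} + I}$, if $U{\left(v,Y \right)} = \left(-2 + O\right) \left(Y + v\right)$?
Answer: $- \frac{26289}{691105466} - \frac{\sqrt{6055}}{691105466} \approx -3.8152 \cdot 10^{-5}$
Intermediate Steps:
$U{\left(v,Y \right)} = 69 Y + 69 v$ ($U{\left(v,Y \right)} = \left(-2 + 71\right) \left(Y + v\right) = 69 \left(Y + v\right) = 69 Y + 69 v$)
$I = \sqrt{6055} \approx 77.814$
$\frac{1}{U{\left(-290,-91 \right)} + I} = \frac{1}{\left(69 \left(-91\right) + 69 \left(-290\right)\right) + \sqrt{6055}} = \frac{1}{\left(-6279 - 20010\right) + \sqrt{6055}} = \frac{1}{-26289 + \sqrt{6055}}$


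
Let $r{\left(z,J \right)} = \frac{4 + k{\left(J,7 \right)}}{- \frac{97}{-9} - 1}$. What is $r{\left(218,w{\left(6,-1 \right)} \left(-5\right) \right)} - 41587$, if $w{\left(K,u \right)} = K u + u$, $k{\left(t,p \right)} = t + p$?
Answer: $- \frac{1829621}{44} \approx -41582.0$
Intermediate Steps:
$k{\left(t,p \right)} = p + t$
$w{\left(K,u \right)} = u + K u$
$r{\left(z,J \right)} = \frac{9}{8} + \frac{9 J}{88}$ ($r{\left(z,J \right)} = \frac{4 + \left(7 + J\right)}{- \frac{97}{-9} - 1} = \frac{11 + J}{\left(-97\right) \left(- \frac{1}{9}\right) - 1} = \frac{11 + J}{\frac{97}{9} - 1} = \frac{11 + J}{\frac{88}{9}} = \left(11 + J\right) \frac{9}{88} = \frac{9}{8} + \frac{9 J}{88}$)
$r{\left(218,w{\left(6,-1 \right)} \left(-5\right) \right)} - 41587 = \left(\frac{9}{8} + \frac{9 - (1 + 6) \left(-5\right)}{88}\right) - 41587 = \left(\frac{9}{8} + \frac{9 \left(-1\right) 7 \left(-5\right)}{88}\right) - 41587 = \left(\frac{9}{8} + \frac{9 \left(\left(-7\right) \left(-5\right)\right)}{88}\right) - 41587 = \left(\frac{9}{8} + \frac{9}{88} \cdot 35\right) - 41587 = \left(\frac{9}{8} + \frac{315}{88}\right) - 41587 = \frac{207}{44} - 41587 = - \frac{1829621}{44}$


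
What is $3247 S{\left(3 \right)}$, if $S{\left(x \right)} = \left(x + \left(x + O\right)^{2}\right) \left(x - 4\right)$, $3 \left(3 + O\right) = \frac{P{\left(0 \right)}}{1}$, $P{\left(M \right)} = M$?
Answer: $-9741$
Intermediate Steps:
$O = -3$ ($O = -3 + \frac{0 \cdot 1^{-1}}{3} = -3 + \frac{0 \cdot 1}{3} = -3 + \frac{1}{3} \cdot 0 = -3 + 0 = -3$)
$S{\left(x \right)} = \left(-4 + x\right) \left(x + \left(-3 + x\right)^{2}\right)$ ($S{\left(x \right)} = \left(x + \left(x - 3\right)^{2}\right) \left(x - 4\right) = \left(x + \left(-3 + x\right)^{2}\right) \left(x - 4\right) = \left(x + \left(-3 + x\right)^{2}\right) \left(-4 + x\right) = \left(-4 + x\right) \left(x + \left(-3 + x\right)^{2}\right)$)
$3247 S{\left(3 \right)} = 3247 \left(-36 + 3^{3} - 9 \cdot 3^{2} + 29 \cdot 3\right) = 3247 \left(-36 + 27 - 81 + 87\right) = 3247 \left(-3\right) = -9741$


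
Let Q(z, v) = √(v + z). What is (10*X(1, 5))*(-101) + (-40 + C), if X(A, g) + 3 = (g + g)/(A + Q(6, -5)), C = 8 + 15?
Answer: -2037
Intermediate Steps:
C = 23
X(A, g) = -3 + 2*g/(1 + A) (X(A, g) = -3 + (g + g)/(A + √(-5 + 6)) = -3 + (2*g)/(A + √1) = -3 + (2*g)/(A + 1) = -3 + (2*g)/(1 + A) = -3 + 2*g/(1 + A))
(10*X(1, 5))*(-101) + (-40 + C) = (10*((-3 - 3*1 + 2*5)/(1 + 1)))*(-101) + (-40 + 23) = (10*((-3 - 3 + 10)/2))*(-101) - 17 = (10*((½)*4))*(-101) - 17 = (10*2)*(-101) - 17 = 20*(-101) - 17 = -2020 - 17 = -2037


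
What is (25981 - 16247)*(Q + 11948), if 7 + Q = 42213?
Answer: 527135036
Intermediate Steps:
Q = 42206 (Q = -7 + 42213 = 42206)
(25981 - 16247)*(Q + 11948) = (25981 - 16247)*(42206 + 11948) = 9734*54154 = 527135036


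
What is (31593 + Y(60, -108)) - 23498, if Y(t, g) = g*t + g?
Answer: 1507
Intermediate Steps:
Y(t, g) = g + g*t
(31593 + Y(60, -108)) - 23498 = (31593 - 108*(1 + 60)) - 23498 = (31593 - 108*61) - 23498 = (31593 - 6588) - 23498 = 25005 - 23498 = 1507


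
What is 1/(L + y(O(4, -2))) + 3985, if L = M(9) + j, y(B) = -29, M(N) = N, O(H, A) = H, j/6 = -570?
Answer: 13708399/3440 ≈ 3985.0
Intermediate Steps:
j = -3420 (j = 6*(-570) = -3420)
L = -3411 (L = 9 - 3420 = -3411)
1/(L + y(O(4, -2))) + 3985 = 1/(-3411 - 29) + 3985 = 1/(-3440) + 3985 = -1/3440 + 3985 = 13708399/3440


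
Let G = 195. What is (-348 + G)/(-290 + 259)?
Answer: 153/31 ≈ 4.9355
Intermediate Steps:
(-348 + G)/(-290 + 259) = (-348 + 195)/(-290 + 259) = -153/(-31) = -153*(-1/31) = 153/31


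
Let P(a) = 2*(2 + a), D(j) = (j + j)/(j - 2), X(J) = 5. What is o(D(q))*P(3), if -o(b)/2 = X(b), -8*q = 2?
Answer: -100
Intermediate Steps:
q = -¼ (q = -⅛*2 = -¼ ≈ -0.25000)
D(j) = 2*j/(-2 + j) (D(j) = (2*j)/(-2 + j) = 2*j/(-2 + j))
o(b) = -10 (o(b) = -2*5 = -10)
P(a) = 4 + 2*a
o(D(q))*P(3) = -10*(4 + 2*3) = -10*(4 + 6) = -10*10 = -100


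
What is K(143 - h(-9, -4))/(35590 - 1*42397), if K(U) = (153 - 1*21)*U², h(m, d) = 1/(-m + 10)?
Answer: -324572864/819109 ≈ -396.25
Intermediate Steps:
h(m, d) = 1/(10 - m)
K(U) = 132*U² (K(U) = (153 - 21)*U² = 132*U²)
K(143 - h(-9, -4))/(35590 - 1*42397) = (132*(143 - (-1)/(-10 - 9))²)/(35590 - 1*42397) = (132*(143 - (-1)/(-19))²)/(35590 - 42397) = (132*(143 - (-1)*(-1)/19)²)/(-6807) = (132*(143 - 1*1/19)²)*(-1/6807) = (132*(143 - 1/19)²)*(-1/6807) = (132*(2716/19)²)*(-1/6807) = (132*(7376656/361))*(-1/6807) = (973718592/361)*(-1/6807) = -324572864/819109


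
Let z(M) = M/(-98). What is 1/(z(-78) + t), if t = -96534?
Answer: -49/4730127 ≈ -1.0359e-5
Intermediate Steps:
z(M) = -M/98 (z(M) = M*(-1/98) = -M/98)
1/(z(-78) + t) = 1/(-1/98*(-78) - 96534) = 1/(39/49 - 96534) = 1/(-4730127/49) = -49/4730127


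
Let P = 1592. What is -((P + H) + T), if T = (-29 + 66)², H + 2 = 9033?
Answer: -11992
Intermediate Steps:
H = 9031 (H = -2 + 9033 = 9031)
T = 1369 (T = 37² = 1369)
-((P + H) + T) = -((1592 + 9031) + 1369) = -(10623 + 1369) = -1*11992 = -11992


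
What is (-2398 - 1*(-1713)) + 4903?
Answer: 4218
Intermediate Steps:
(-2398 - 1*(-1713)) + 4903 = (-2398 + 1713) + 4903 = -685 + 4903 = 4218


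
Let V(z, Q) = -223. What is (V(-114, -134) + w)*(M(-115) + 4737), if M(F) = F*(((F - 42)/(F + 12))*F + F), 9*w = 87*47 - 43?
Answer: 8005952029/927 ≈ 8.6364e+6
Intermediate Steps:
w = 4046/9 (w = (87*47 - 43)/9 = (4089 - 43)/9 = (1/9)*4046 = 4046/9 ≈ 449.56)
M(F) = F*(F + F*(-42 + F)/(12 + F)) (M(F) = F*(((-42 + F)/(12 + F))*F + F) = F*(F*(-42 + F)/(12 + F) + F) = F*(F + F*(-42 + F)/(12 + F)))
(V(-114, -134) + w)*(M(-115) + 4737) = (-223 + 4046/9)*(2*(-115)**2*(-15 - 115)/(12 - 115) + 4737) = 2039*(2*13225*(-130)/(-103) + 4737)/9 = 2039*(2*13225*(-1/103)*(-130) + 4737)/9 = 2039*(3438500/103 + 4737)/9 = (2039/9)*(3926411/103) = 8005952029/927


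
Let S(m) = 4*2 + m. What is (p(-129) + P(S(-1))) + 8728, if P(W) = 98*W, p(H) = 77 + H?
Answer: 9362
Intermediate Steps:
S(m) = 8 + m
(p(-129) + P(S(-1))) + 8728 = ((77 - 129) + 98*(8 - 1)) + 8728 = (-52 + 98*7) + 8728 = (-52 + 686) + 8728 = 634 + 8728 = 9362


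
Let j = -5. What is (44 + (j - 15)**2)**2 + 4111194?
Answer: 4308330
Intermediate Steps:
(44 + (j - 15)**2)**2 + 4111194 = (44 + (-5 - 15)**2)**2 + 4111194 = (44 + (-20)**2)**2 + 4111194 = (44 + 400)**2 + 4111194 = 444**2 + 4111194 = 197136 + 4111194 = 4308330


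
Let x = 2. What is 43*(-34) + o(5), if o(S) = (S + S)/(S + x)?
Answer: -10224/7 ≈ -1460.6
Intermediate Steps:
o(S) = 2*S/(2 + S) (o(S) = (S + S)/(S + 2) = (2*S)/(2 + S) = 2*S/(2 + S))
43*(-34) + o(5) = 43*(-34) + 2*5/(2 + 5) = -1462 + 2*5/7 = -1462 + 2*5*(⅐) = -1462 + 10/7 = -10224/7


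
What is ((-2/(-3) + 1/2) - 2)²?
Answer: 25/36 ≈ 0.69444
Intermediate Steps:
((-2/(-3) + 1/2) - 2)² = ((-2*(-⅓) + 1*(½)) - 2)² = ((⅔ + ½) - 2)² = (7/6 - 2)² = (-⅚)² = 25/36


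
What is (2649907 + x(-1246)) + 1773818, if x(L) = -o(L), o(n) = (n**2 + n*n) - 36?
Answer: 1318729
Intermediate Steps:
o(n) = -36 + 2*n**2 (o(n) = (n**2 + n**2) - 36 = 2*n**2 - 36 = -36 + 2*n**2)
x(L) = 36 - 2*L**2 (x(L) = -(-36 + 2*L**2) = 36 - 2*L**2)
(2649907 + x(-1246)) + 1773818 = (2649907 + (36 - 2*(-1246)**2)) + 1773818 = (2649907 + (36 - 2*1552516)) + 1773818 = (2649907 + (36 - 3105032)) + 1773818 = (2649907 - 3104996) + 1773818 = -455089 + 1773818 = 1318729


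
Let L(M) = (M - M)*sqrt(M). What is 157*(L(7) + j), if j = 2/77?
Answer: 314/77 ≈ 4.0779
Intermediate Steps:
L(M) = 0 (L(M) = 0*sqrt(M) = 0)
j = 2/77 (j = 2*(1/77) = 2/77 ≈ 0.025974)
157*(L(7) + j) = 157*(0 + 2/77) = 157*(2/77) = 314/77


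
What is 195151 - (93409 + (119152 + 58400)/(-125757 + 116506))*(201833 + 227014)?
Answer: -370500177347728/9251 ≈ -4.0050e+10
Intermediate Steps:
195151 - (93409 + (119152 + 58400)/(-125757 + 116506))*(201833 + 227014) = 195151 - (93409 + 177552/(-9251))*428847 = 195151 - (93409 + 177552*(-1/9251))*428847 = 195151 - (93409 - 177552/9251)*428847 = 195151 - 863949107*428847/9251 = 195151 - 1*370501982689629/9251 = 195151 - 370501982689629/9251 = -370500177347728/9251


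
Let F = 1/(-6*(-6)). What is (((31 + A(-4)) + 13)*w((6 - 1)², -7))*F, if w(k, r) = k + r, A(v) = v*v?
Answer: 30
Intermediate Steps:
A(v) = v²
F = 1/36 ≈ 0.027778
(((31 + A(-4)) + 13)*w((6 - 1)², -7))*F = (((31 + (-4)²) + 13)*((6 - 1)² - 7))*(1/36) = (((31 + 16) + 13)*(5² - 7))*(1/36) = ((47 + 13)*(25 - 7))*(1/36) = (60*18)*(1/36) = 1080*(1/36) = 30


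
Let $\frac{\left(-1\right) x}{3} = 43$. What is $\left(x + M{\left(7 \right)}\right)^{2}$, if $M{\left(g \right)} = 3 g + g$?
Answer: $10201$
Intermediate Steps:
$x = -129$ ($x = \left(-3\right) 43 = -129$)
$M{\left(g \right)} = 4 g$
$\left(x + M{\left(7 \right)}\right)^{2} = \left(-129 + 4 \cdot 7\right)^{2} = \left(-129 + 28\right)^{2} = \left(-101\right)^{2} = 10201$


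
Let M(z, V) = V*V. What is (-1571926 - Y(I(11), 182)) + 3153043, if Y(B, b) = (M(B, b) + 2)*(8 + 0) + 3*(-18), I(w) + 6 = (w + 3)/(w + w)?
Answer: 1316163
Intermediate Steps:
M(z, V) = V²
I(w) = -6 + (3 + w)/(2*w) (I(w) = -6 + (w + 3)/(w + w) = -6 + (3 + w)/((2*w)) = -6 + (3 + w)*(1/(2*w)) = -6 + (3 + w)/(2*w))
Y(B, b) = -38 + 8*b² (Y(B, b) = (b² + 2)*(8 + 0) + 3*(-18) = (2 + b²)*8 - 54 = (16 + 8*b²) - 54 = -38 + 8*b²)
(-1571926 - Y(I(11), 182)) + 3153043 = (-1571926 - (-38 + 8*182²)) + 3153043 = (-1571926 - (-38 + 8*33124)) + 3153043 = (-1571926 - (-38 + 264992)) + 3153043 = (-1571926 - 1*264954) + 3153043 = (-1571926 - 264954) + 3153043 = -1836880 + 3153043 = 1316163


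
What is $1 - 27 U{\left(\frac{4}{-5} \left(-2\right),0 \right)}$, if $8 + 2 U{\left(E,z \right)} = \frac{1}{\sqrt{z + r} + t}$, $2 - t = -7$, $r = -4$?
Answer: $\frac{18287}{170} + \frac{27 i}{85} \approx 107.57 + 0.31765 i$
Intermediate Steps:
$t = 9$ ($t = 2 - -7 = 2 + 7 = 9$)
$U{\left(E,z \right)} = -4 + \frac{1}{2 \left(9 + \sqrt{-4 + z}\right)}$ ($U{\left(E,z \right)} = -4 + \frac{1}{2 \left(\sqrt{z - 4} + 9\right)} = -4 + \frac{1}{2 \left(\sqrt{-4 + z} + 9\right)} = -4 + \frac{1}{2 \left(9 + \sqrt{-4 + z}\right)}$)
$1 - 27 U{\left(\frac{4}{-5} \left(-2\right),0 \right)} = 1 - 27 \frac{-71 - 8 \sqrt{-4 + 0}}{2 \left(9 + \sqrt{-4 + 0}\right)} = 1 - 27 \frac{-71 - 8 \sqrt{-4}}{2 \left(9 + \sqrt{-4}\right)} = 1 - 27 \frac{-71 - 8 \cdot 2 i}{2 \left(9 + 2 i\right)} = 1 - 27 \frac{\frac{9 - 2 i}{85} \left(-71 - 16 i\right)}{2} = 1 - 27 \frac{\left(-71 - 16 i\right) \left(9 - 2 i\right)}{170} = 1 - \frac{27 \left(-71 - 16 i\right) \left(9 - 2 i\right)}{170}$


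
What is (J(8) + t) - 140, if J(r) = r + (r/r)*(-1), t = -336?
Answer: -469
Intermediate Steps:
J(r) = -1 + r (J(r) = r + 1*(-1) = r - 1 = -1 + r)
(J(8) + t) - 140 = ((-1 + 8) - 336) - 140 = (7 - 336) - 140 = -329 - 140 = -469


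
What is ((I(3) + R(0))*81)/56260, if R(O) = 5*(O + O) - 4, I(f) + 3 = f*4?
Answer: 81/11252 ≈ 0.0071987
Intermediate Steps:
I(f) = -3 + 4*f (I(f) = -3 + f*4 = -3 + 4*f)
R(O) = -4 + 10*O (R(O) = 5*(2*O) - 4 = 10*O - 4 = -4 + 10*O)
((I(3) + R(0))*81)/56260 = (((-3 + 4*3) + (-4 + 10*0))*81)/56260 = (((-3 + 12) + (-4 + 0))*81)*(1/56260) = ((9 - 4)*81)*(1/56260) = (5*81)*(1/56260) = 405*(1/56260) = 81/11252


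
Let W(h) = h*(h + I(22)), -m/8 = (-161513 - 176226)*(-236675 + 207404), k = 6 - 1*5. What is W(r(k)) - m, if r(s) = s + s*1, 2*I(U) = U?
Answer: 79087666178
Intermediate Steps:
I(U) = U/2
k = 1 (k = 6 - 5 = 1)
m = -79087666152 (m = -8*(-161513 - 176226)*(-236675 + 207404) = -(-2701912)*(-29271) = -8*9885958269 = -79087666152)
r(s) = 2*s (r(s) = s + s = 2*s)
W(h) = h*(11 + h) (W(h) = h*(h + (½)*22) = h*(h + 11) = h*(11 + h))
W(r(k)) - m = (2*1)*(11 + 2*1) - 1*(-79087666152) = 2*(11 + 2) + 79087666152 = 2*13 + 79087666152 = 26 + 79087666152 = 79087666178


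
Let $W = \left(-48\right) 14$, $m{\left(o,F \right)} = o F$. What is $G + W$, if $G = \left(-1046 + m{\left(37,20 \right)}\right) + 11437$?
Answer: $10459$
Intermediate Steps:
$m{\left(o,F \right)} = F o$
$W = -672$
$G = 11131$ ($G = \left(-1046 + 20 \cdot 37\right) + 11437 = \left(-1046 + 740\right) + 11437 = -306 + 11437 = 11131$)
$G + W = 11131 - 672 = 10459$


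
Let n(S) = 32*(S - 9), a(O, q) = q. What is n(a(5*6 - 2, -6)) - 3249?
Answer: -3729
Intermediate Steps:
n(S) = -288 + 32*S (n(S) = 32*(-9 + S) = -288 + 32*S)
n(a(5*6 - 2, -6)) - 3249 = (-288 + 32*(-6)) - 3249 = (-288 - 192) - 3249 = -480 - 3249 = -3729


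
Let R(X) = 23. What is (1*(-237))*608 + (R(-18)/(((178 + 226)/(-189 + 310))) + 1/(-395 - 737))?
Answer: -4118499096/28583 ≈ -1.4409e+5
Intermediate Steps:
(1*(-237))*608 + (R(-18)/(((178 + 226)/(-189 + 310))) + 1/(-395 - 737)) = (1*(-237))*608 + (23/(((178 + 226)/(-189 + 310))) + 1/(-395 - 737)) = -237*608 + (23/((404/121)) + 1/(-1132)) = -144096 + (23/((404*(1/121))) - 1/1132) = -144096 + (23/(404/121) - 1/1132) = -144096 + (23*(121/404) - 1/1132) = -144096 + (2783/404 - 1/1132) = -144096 + 196872/28583 = -4118499096/28583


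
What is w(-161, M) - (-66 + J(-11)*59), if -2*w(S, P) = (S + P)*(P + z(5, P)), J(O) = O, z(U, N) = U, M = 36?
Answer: 6555/2 ≈ 3277.5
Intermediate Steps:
w(S, P) = -(5 + P)*(P + S)/2 (w(S, P) = -(S + P)*(P + 5)/2 = -(P + S)*(5 + P)/2 = -(5 + P)*(P + S)/2)
w(-161, M) - (-66 + J(-11)*59) = (-5/2*36 - 5/2*(-161) - 1/2*36**2 - 1/2*36*(-161)) - (-66 - 11*59) = (-90 + 805/2 - 1/2*1296 + 2898) - (-66 - 649) = (-90 + 805/2 - 648 + 2898) - 1*(-715) = 5125/2 + 715 = 6555/2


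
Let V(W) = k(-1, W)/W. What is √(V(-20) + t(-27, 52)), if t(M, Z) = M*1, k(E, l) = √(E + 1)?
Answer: 3*I*√3 ≈ 5.1962*I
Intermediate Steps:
k(E, l) = √(1 + E)
t(M, Z) = M
V(W) = 0 (V(W) = √(1 - 1)/W = √0/W = 0/W = 0)
√(V(-20) + t(-27, 52)) = √(0 - 27) = √(-27) = 3*I*√3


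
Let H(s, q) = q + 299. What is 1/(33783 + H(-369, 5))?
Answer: 1/34087 ≈ 2.9337e-5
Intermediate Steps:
H(s, q) = 299 + q
1/(33783 + H(-369, 5)) = 1/(33783 + (299 + 5)) = 1/(33783 + 304) = 1/34087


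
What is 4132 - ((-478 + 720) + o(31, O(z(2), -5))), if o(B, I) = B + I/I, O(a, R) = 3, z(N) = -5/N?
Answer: 3858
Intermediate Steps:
o(B, I) = 1 + B (o(B, I) = B + 1 = 1 + B)
4132 - ((-478 + 720) + o(31, O(z(2), -5))) = 4132 - ((-478 + 720) + (1 + 31)) = 4132 - (242 + 32) = 4132 - 1*274 = 4132 - 274 = 3858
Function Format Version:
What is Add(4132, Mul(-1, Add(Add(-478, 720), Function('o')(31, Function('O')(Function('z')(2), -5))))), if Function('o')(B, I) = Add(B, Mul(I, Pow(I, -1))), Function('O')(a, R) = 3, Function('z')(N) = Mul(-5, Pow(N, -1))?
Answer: 3858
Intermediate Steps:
Function('o')(B, I) = Add(1, B) (Function('o')(B, I) = Add(B, 1) = Add(1, B))
Add(4132, Mul(-1, Add(Add(-478, 720), Function('o')(31, Function('O')(Function('z')(2), -5))))) = Add(4132, Mul(-1, Add(Add(-478, 720), Add(1, 31)))) = Add(4132, Mul(-1, Add(242, 32))) = Add(4132, Mul(-1, 274)) = Add(4132, -274) = 3858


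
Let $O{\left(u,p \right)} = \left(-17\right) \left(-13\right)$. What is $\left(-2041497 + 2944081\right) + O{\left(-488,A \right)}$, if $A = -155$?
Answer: $902805$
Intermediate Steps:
$O{\left(u,p \right)} = 221$
$\left(-2041497 + 2944081\right) + O{\left(-488,A \right)} = \left(-2041497 + 2944081\right) + 221 = 902584 + 221 = 902805$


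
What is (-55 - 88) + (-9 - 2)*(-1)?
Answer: -132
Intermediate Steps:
(-55 - 88) + (-9 - 2)*(-1) = -143 - 11*(-1) = -143 + 11 = -132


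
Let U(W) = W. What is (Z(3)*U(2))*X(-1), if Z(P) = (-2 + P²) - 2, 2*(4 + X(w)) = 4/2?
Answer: -30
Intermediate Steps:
X(w) = -3 (X(w) = -4 + (4/2)/2 = -4 + (4*(½))/2 = -4 + (½)*2 = -4 + 1 = -3)
Z(P) = -4 + P²
(Z(3)*U(2))*X(-1) = ((-4 + 3²)*2)*(-3) = ((-4 + 9)*2)*(-3) = (5*2)*(-3) = 10*(-3) = -30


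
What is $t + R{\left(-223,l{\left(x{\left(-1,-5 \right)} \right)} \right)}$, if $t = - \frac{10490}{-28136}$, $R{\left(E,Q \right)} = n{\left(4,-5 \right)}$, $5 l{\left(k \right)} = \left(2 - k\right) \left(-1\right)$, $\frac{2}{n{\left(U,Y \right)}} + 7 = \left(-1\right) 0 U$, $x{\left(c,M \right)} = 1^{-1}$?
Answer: $\frac{8579}{98476} \approx 0.087118$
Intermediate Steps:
$x{\left(c,M \right)} = 1$
$n{\left(U,Y \right)} = - \frac{2}{7}$ ($n{\left(U,Y \right)} = \frac{2}{-7 + \left(-1\right) 0 U} = \frac{2}{-7 + 0 U} = \frac{2}{-7 + 0} = \frac{2}{-7} = 2 \left(- \frac{1}{7}\right) = - \frac{2}{7}$)
$l{\left(k \right)} = - \frac{2}{5} + \frac{k}{5}$ ($l{\left(k \right)} = \frac{\left(2 - k\right) \left(-1\right)}{5} = \frac{-2 + k}{5} = - \frac{2}{5} + \frac{k}{5}$)
$R{\left(E,Q \right)} = - \frac{2}{7}$
$t = \frac{5245}{14068}$ ($t = \left(-10490\right) \left(- \frac{1}{28136}\right) = \frac{5245}{14068} \approx 0.37283$)
$t + R{\left(-223,l{\left(x{\left(-1,-5 \right)} \right)} \right)} = \frac{5245}{14068} - \frac{2}{7} = \frac{8579}{98476}$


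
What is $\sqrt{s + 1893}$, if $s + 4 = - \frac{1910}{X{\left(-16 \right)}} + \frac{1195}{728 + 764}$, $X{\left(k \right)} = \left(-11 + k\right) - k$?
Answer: $\frac{\sqrt{138948640699}}{8206} \approx 45.425$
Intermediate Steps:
$X{\left(k \right)} = -11$
$s = \frac{2797217}{16412}$ ($s = -4 + \left(- \frac{1910}{-11} + \frac{1195}{728 + 764}\right) = -4 + \left(\left(-1910\right) \left(- \frac{1}{11}\right) + \frac{1195}{1492}\right) = -4 + \left(\frac{1910}{11} + 1195 \cdot \frac{1}{1492}\right) = -4 + \left(\frac{1910}{11} + \frac{1195}{1492}\right) = -4 + \frac{2862865}{16412} = \frac{2797217}{16412} \approx 170.44$)
$\sqrt{s + 1893} = \sqrt{\frac{2797217}{16412} + 1893} = \sqrt{\frac{33865133}{16412}} = \frac{\sqrt{138948640699}}{8206}$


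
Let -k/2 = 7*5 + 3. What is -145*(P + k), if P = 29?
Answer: 6815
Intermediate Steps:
k = -76 (k = -2*(7*5 + 3) = -2*(35 + 3) = -2*38 = -76)
-145*(P + k) = -145*(29 - 76) = -145*(-47) = 6815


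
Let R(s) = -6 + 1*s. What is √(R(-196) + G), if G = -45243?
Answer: I*√45445 ≈ 213.18*I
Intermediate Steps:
R(s) = -6 + s
√(R(-196) + G) = √((-6 - 196) - 45243) = √(-202 - 45243) = √(-45445) = I*√45445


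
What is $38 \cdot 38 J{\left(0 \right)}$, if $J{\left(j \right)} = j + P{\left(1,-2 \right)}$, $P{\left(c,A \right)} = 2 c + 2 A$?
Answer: $-2888$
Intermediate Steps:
$P{\left(c,A \right)} = 2 A + 2 c$
$J{\left(j \right)} = -2 + j$ ($J{\left(j \right)} = j + \left(2 \left(-2\right) + 2 \cdot 1\right) = j + \left(-4 + 2\right) = j - 2 = -2 + j$)
$38 \cdot 38 J{\left(0 \right)} = 38 \cdot 38 \left(-2 + 0\right) = 1444 \left(-2\right) = -2888$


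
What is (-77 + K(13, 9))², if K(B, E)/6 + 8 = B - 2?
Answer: 3481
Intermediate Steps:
K(B, E) = -60 + 6*B (K(B, E) = -48 + 6*(B - 2) = -48 + 6*(-2 + B) = -48 + (-12 + 6*B) = -60 + 6*B)
(-77 + K(13, 9))² = (-77 + (-60 + 6*13))² = (-77 + (-60 + 78))² = (-77 + 18)² = (-59)² = 3481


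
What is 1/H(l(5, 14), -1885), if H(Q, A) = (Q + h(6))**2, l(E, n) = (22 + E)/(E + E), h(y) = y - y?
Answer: 100/729 ≈ 0.13717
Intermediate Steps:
h(y) = 0
l(E, n) = (22 + E)/(2*E) (l(E, n) = (22 + E)/((2*E)) = (22 + E)*(1/(2*E)) = (22 + E)/(2*E))
H(Q, A) = Q**2 (H(Q, A) = (Q + 0)**2 = Q**2)
1/H(l(5, 14), -1885) = 1/(((1/2)*(22 + 5)/5)**2) = 1/(((1/2)*(1/5)*27)**2) = 1/((27/10)**2) = 1/(729/100) = 100/729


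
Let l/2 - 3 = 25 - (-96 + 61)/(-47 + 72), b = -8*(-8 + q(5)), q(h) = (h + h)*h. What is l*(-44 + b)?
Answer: -22344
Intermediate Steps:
q(h) = 2*h² (q(h) = (2*h)*h = 2*h²)
b = -336 (b = -8*(-8 + 2*5²) = -8*(-8 + 2*25) = -8*(-8 + 50) = -8*42 = -336)
l = 294/5 (l = 6 + 2*(25 - (-96 + 61)/(-47 + 72)) = 6 + 2*(25 - (-35)/25) = 6 + 2*(25 - 1*(-7/5)) = 6 + 2*(25 + 7/5) = 6 + 2*(132/5) = 6 + 264/5 = 294/5 ≈ 58.800)
l*(-44 + b) = 294*(-44 - 336)/5 = (294/5)*(-380) = -22344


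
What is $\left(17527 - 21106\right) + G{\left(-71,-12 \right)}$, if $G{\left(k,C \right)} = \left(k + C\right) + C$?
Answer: $-3674$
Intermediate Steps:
$G{\left(k,C \right)} = k + 2 C$ ($G{\left(k,C \right)} = \left(C + k\right) + C = k + 2 C$)
$\left(17527 - 21106\right) + G{\left(-71,-12 \right)} = \left(17527 - 21106\right) + \left(-71 + 2 \left(-12\right)\right) = -3579 - 95 = -3674$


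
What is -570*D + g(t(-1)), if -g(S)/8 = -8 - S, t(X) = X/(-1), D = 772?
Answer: -439968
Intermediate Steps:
t(X) = -X (t(X) = X*(-1) = -X)
g(S) = 64 + 8*S (g(S) = -8*(-8 - S) = 64 + 8*S)
-570*D + g(t(-1)) = -570*772 + (64 + 8*(-1*(-1))) = -440040 + (64 + 8*1) = -440040 + (64 + 8) = -440040 + 72 = -439968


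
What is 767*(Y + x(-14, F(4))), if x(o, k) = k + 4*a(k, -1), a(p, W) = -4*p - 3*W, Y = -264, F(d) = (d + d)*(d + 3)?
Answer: -837564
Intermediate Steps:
F(d) = 2*d*(3 + d) (F(d) = (2*d)*(3 + d) = 2*d*(3 + d))
x(o, k) = 12 - 15*k (x(o, k) = k + 4*(-4*k - 3*(-1)) = k + 4*(-4*k + 3) = k + 4*(3 - 4*k) = k + (12 - 16*k) = 12 - 15*k)
767*(Y + x(-14, F(4))) = 767*(-264 + (12 - 30*4*(3 + 4))) = 767*(-264 + (12 - 30*4*7)) = 767*(-264 + (12 - 15*56)) = 767*(-264 + (12 - 840)) = 767*(-264 - 828) = 767*(-1092) = -837564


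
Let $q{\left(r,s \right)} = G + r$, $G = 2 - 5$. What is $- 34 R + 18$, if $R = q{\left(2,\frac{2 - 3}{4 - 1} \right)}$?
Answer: $52$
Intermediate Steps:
$G = -3$ ($G = 2 - 5 = -3$)
$q{\left(r,s \right)} = -3 + r$
$R = -1$ ($R = -3 + 2 = -1$)
$- 34 R + 18 = \left(-34\right) \left(-1\right) + 18 = 34 + 18 = 52$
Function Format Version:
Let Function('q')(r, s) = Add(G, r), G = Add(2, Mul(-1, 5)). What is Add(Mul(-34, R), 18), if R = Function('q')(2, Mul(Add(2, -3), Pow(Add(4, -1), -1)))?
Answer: 52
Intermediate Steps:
G = -3 (G = Add(2, -5) = -3)
Function('q')(r, s) = Add(-3, r)
R = -1 (R = Add(-3, 2) = -1)
Add(Mul(-34, R), 18) = Add(Mul(-34, -1), 18) = Add(34, 18) = 52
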